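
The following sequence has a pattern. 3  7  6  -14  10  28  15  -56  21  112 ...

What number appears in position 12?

-224

Split by position mod 2 into 2 tracks.
Track A: 3, 6, 10, 15, 21. Triangular numbers n(n+1)/2 for n = 2, 3, ….
Track B: 7, -14, 28, -56, 112. Geometric with ratio -2.
The 12th slot belongs to track B; its 6th term is -224.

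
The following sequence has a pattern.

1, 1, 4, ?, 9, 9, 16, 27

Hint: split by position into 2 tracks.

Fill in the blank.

Split by position mod 2 into 2 tracks.
Stream A = 1, 4, 9, 16: the squares 1², 2², 3², ….
Stream B = 1, ?, 9, 27: powers of 3.
The gap is stream B's term 2; the rule gives 3.

3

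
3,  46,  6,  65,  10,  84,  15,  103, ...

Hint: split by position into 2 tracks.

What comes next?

21

The terms cycle through 2 interleaved subsequences.
Track A: 3, 6, 10, 15 (triangular numbers starting at T_2).
Track B: 46, 65, 84, 103 (arithmetic with common difference +19).
Position 9 → track A, term 5 = 21.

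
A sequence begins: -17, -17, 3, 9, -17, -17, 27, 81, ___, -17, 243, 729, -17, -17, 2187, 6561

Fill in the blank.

Positions follow the repeating pattern AABB; grouping by letter gives 2 tracks.
Stream A is -17, -17, -17, -17, ?, -17, -17, -17, which is always -17.
Stream B is 3, 9, 27, 81, 243, 729, 2187, 6561, which is a geometric progression (common ratio 3).
Stream A's pattern makes the blank -17.

-17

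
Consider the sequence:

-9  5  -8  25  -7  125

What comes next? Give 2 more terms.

-6, 625

Taking every 2nd term gives 2 separate tracks.
Subsequence A: -9, -8, -7 (linear: a_n = -10 + n).
Subsequence B: 5, 25, 125 (powers 5^1, 5^2, 5^3, …).
The 7th slot belongs to subsequence A; its 4th term is -6.
The 8th slot belongs to subsequence B; its 4th term is 625.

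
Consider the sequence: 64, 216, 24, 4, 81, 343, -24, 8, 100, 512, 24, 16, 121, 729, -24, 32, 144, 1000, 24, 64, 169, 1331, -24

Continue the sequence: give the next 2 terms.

128, 196

The terms cycle through 4 interleaved subsequences.
Stream A: 64, 81, 100, 121, 144, 169 (perfect squares starting at 8²).
Stream B: 216, 343, 512, 729, 1000, 1331 (the cubes 6³, 7³, 8³, …).
Stream C: 24, -24, 24, -24, 24, -24 (oscillating between 24 and -24).
Stream D: 4, 8, 16, 32, 64 (powers of 2).
Position 24 falls in stream D as its term 6, giving 128.
Term 25 comes from stream A (its 7th entry): 196.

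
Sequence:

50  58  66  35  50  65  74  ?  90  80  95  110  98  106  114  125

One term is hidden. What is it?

82

Reading positions in blocks of 6 reveals the pattern AAABBB — 2 tracks woven together.
Subsequence A is 50, 58, 66, 74, ?, 90, 98, 106, 114, which is linear: a_n = 42 + 8·n.
Subsequence B is 35, 50, 65, 80, 95, 110, 125, which is arithmetic with common difference +15.
Subsequence A's pattern makes the blank 82.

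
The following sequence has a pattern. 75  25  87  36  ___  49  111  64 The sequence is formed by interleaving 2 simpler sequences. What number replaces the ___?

Odd-indexed and even-indexed terms follow separate rules.
Subsequence A = 75, 87, ?, 111: arithmetic, step +12.
Subsequence B = 25, 36, 49, 64: consecutive squares n² from n = 5.
So the missing entry in subsequence A is 99.

99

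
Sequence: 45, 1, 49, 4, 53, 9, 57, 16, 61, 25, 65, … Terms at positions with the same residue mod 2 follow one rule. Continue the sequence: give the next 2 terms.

36, 69

The terms cycle through 2 interleaved subsequences.
Track A = 45, 49, 53, 57, 61, 65: arithmetic with common difference +4.
Track B = 1, 4, 9, 16, 25: perfect squares starting at 1².
Term 12 comes from track B (its 6th entry): 36.
Position 13 falls in track A as its term 7, giving 69.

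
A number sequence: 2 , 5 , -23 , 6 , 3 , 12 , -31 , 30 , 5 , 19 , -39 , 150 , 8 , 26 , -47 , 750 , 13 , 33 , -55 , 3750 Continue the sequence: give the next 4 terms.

Split by position mod 4: positions 1, 5, 9, … form one track, and each other residue class forms its own.
Subsequence A is 2, 3, 5, 8, 13, which is each term equals the sum of the previous two.
Subsequence B is 5, 12, 19, 26, 33, which is linear: a_n = -2 + 7·n.
Subsequence C is -23, -31, -39, -47, -55, which is arithmetic with common difference −8.
Subsequence D is 6, 30, 150, 750, 3750, which is geometric, ×5 each step.
Term 21 comes from subsequence A (its 6th entry): 21.
Position 22 → subsequence B, term 6 = 40.
Position 23 falls in subsequence C as its term 6, giving -63.
Position 24 falls in subsequence D as its term 6, giving 18750.

21, 40, -63, 18750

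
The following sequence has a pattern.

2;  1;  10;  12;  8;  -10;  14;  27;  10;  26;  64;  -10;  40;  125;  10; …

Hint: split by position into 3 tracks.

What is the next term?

66

Split by position mod 3: positions 1, 4, 7, … form one track, and each other residue class forms its own.
Subsequence A is 2, 12, 14, 26, 40, which is Fibonacci-style (each term is the sum of the two before it).
Subsequence B is 1, 8, 27, 64, 125, which is consecutive cubes n³ from n = 1.
Subsequence C is 10, -10, 10, -10, 10, which is oscillating between 10 and -10.
Position 16 falls in subsequence A as its term 6, giving 66.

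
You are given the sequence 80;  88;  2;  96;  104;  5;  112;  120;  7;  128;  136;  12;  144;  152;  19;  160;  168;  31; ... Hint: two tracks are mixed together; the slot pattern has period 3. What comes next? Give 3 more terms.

176, 184, 50

Reading positions in blocks of 3 reveals the pattern AAB — 2 tracks woven together.
Subsequence A: 80, 88, 96, 104, 112, 120, 128, 136, 144, 152, 160, 168 — arithmetic with common difference +8.
Subsequence B: 2, 5, 7, 12, 19, 31 — each term equals the sum of the previous two.
Term 19 comes from subsequence A (its 13th entry): 176.
Position 20 falls in subsequence A as its term 14, giving 184.
The 21st slot belongs to subsequence B; its 7th term is 50.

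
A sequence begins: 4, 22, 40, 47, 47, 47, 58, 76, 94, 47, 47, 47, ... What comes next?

112

Reading positions in blocks of 6 reveals the pattern AAABBB — 2 tracks woven together.
Track A: 4, 22, 40, 58, 76, 94 — linear: a_n = -14 + 18·n.
Track B: 47, 47, 47, 47, 47, 47 — the constant sequence 47.
Position 13 falls in track A as its term 7, giving 112.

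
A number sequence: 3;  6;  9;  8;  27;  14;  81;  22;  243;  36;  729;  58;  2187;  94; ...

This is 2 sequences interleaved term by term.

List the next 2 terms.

Positions 1, 3, 5, … form one subsequence and positions 2, 4, 6, … form another.
Stream A: 3, 9, 27, 81, 243, 729, 2187. Powers of 3.
Stream B: 6, 8, 14, 22, 36, 58, 94. Each term equals the sum of the previous two.
The 15th slot belongs to stream A; its 8th term is 6561.
The 16th slot belongs to stream B; its 8th term is 152.

6561, 152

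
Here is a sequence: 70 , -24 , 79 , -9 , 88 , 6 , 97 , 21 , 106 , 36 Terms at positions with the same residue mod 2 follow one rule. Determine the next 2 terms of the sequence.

The terms cycle through 2 interleaved subsequences.
Subsequence A: 70, 79, 88, 97, 106 — linear: a_n = 61 + 9·n.
Subsequence B: -24, -9, 6, 21, 36 — arithmetic with common difference +15.
Position 11 → subsequence A, term 6 = 115.
Position 12 falls in subsequence B as its term 6, giving 51.

115, 51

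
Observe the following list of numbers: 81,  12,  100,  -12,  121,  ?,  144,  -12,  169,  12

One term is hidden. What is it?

Positions 1, 3, 5, … form one subsequence and positions 2, 4, 6, … form another.
Stream A = 81, 100, 121, 144, 169: consecutive squares n² from n = 9.
Stream B = 12, -12, ?, -12, 12: the oscillation 12·(−1)^(n+1).
The gap is stream B's term 3; the rule gives 12.

12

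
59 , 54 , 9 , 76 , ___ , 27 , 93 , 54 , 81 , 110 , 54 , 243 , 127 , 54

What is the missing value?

Split by position mod 3: positions 1, 4, 7, … form one track, and each other residue class forms its own.
Stream A: 59, 76, 93, 110, 127 — arithmetic with common difference +17.
Stream B: 54, ?, 54, 54, 54 — always 54.
Stream C: 9, 27, 81, 243 — geometric with ratio 3.
Stream B's pattern makes the blank 54.

54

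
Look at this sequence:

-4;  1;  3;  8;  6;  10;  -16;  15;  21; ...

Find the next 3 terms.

Positions follow the repeating pattern ABB; grouping by letter gives 2 tracks.
Track A: -4, 8, -16 — geometric with ratio -2.
Track B: 1, 3, 6, 10, 15, 21 — triangular numbers starting at T_1.
The 10th slot belongs to track A; its 4th term is 32.
The 11th slot belongs to track B; its 7th term is 28.
Position 12 → track B, term 8 = 36.

32, 28, 36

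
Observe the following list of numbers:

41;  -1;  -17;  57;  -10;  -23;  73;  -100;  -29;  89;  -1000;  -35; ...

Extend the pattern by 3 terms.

The terms cycle through 3 interleaved subsequences.
Track A is 41, 57, 73, 89, which is adding 16 each time.
Track B is -1, -10, -100, -1000, which is multiplying by 10 each time.
Track C is -17, -23, -29, -35, which is subtracting 6 each time.
The 13th slot belongs to track A; its 5th term is 105.
Position 14 falls in track B as its term 5, giving -10000.
The 15th slot belongs to track C; its 5th term is -41.

105, -10000, -41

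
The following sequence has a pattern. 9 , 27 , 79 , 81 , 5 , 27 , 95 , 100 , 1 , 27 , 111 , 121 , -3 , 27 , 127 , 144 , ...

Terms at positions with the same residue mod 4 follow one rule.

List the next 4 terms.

-7, 27, 143, 169

Read the sequence 4 terms at a time; column i is its own pattern.
Track A is 9, 5, 1, -3, which is subtracting 4 each time.
Track B is 27, 27, 27, 27, which is always 27.
Track C is 79, 95, 111, 127, which is linear: a_n = 63 + 16·n.
Track D is 81, 100, 121, 144, which is consecutive squares n² from n = 9.
Position 17 falls in track A as its term 5, giving -7.
Position 18 → track B, term 5 = 27.
Position 19 falls in track C as its term 5, giving 143.
Term 20 comes from track D (its 5th entry): 169.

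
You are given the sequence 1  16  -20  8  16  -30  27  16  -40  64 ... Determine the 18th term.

The terms cycle through 3 interleaved subsequences.
Track A: 1, 8, 27, 64 (the cubes 1³, 2³, 3³, …).
Track B: 16, 16, 16 (always 16).
Track C: -20, -30, -40 (arithmetic with common difference −10).
The 18th slot belongs to track C; its 6th term is -70.

-70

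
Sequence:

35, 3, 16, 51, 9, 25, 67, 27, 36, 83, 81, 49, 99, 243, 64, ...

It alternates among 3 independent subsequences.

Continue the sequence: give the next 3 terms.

115, 729, 81

Split by position mod 3 into 3 tracks.
Subsequence A: 35, 51, 67, 83, 99. Arithmetic, step +16.
Subsequence B: 3, 9, 27, 81, 243. Geometric, ×3 each step.
Subsequence C: 16, 25, 36, 49, 64. Perfect squares starting at 4².
The 16th slot belongs to subsequence A; its 6th term is 115.
Term 17 comes from subsequence B (its 6th entry): 729.
The 18th slot belongs to subsequence C; its 6th term is 81.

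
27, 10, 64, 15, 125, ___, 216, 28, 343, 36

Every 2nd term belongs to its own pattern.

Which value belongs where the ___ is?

21

The terms cycle through 2 interleaved subsequences.
Stream A: 27, 64, 125, 216, 343 (the cubes 3³, 4³, 5³, …).
Stream B: 10, 15, ?, 28, 36 (the triangular numbers T_4, T_5, …).
The gap is stream B's term 3; the rule gives 21.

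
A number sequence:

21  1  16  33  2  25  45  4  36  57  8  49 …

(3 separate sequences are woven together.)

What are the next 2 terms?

69, 16

Taking every 3rd term gives 3 separate tracks.
Subsequence A = 21, 33, 45, 57: arithmetic, step +12.
Subsequence B = 1, 2, 4, 8: successive powers of 2.
Subsequence C = 16, 25, 36, 49: perfect squares starting at 4².
Term 13 comes from subsequence A (its 5th entry): 69.
Position 14 falls in subsequence B as its term 5, giving 16.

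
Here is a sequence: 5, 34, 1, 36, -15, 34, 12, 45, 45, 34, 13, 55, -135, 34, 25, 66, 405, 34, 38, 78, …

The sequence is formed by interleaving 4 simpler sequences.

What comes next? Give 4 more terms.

The terms cycle through 4 interleaved subsequences.
Stream A: 5, -15, 45, -135, 405 — multiplying by -3 each time.
Stream B: 34, 34, 34, 34, 34 — always 34.
Stream C: 1, 12, 13, 25, 38 — Fibonacci-style (each term is the sum of the two before it).
Stream D: 36, 45, 55, 66, 78 — triangular numbers starting at T_8.
Term 21 comes from stream A (its 6th entry): -1215.
Position 22 falls in stream B as its term 6, giving 34.
Position 23 falls in stream C as its term 6, giving 63.
Position 24 → stream D, term 6 = 91.

-1215, 34, 63, 91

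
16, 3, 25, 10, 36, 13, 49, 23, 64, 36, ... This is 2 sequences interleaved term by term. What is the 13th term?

Positions 1, 3, 5, … form one subsequence and positions 2, 4, 6, … form another.
Stream A: 16, 25, 36, 49, 64. Perfect squares starting at 4².
Stream B: 3, 10, 13, 23, 36. Fibonacci-style (each term is the sum of the two before it).
The 13th slot belongs to stream A; its 7th term is 100.

100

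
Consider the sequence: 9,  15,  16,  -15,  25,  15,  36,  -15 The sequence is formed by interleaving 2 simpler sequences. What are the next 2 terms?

49, 15

Positions 1, 3, 5, … form one subsequence and positions 2, 4, 6, … form another.
Track A: 9, 16, 25, 36 (perfect squares starting at 3²).
Track B: 15, -15, 15, -15 (alternating ±15).
Position 9 → track A, term 5 = 49.
Term 10 comes from track B (its 5th entry): 15.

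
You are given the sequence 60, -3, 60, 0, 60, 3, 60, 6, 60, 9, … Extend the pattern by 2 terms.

60, 12

Odd-indexed and even-indexed terms follow separate rules.
Track A: 60, 60, 60, 60, 60. Constant 60.
Track B: -3, 0, 3, 6, 9. Linear: a_n = -6 + 3·n.
Position 11 → track A, term 6 = 60.
Term 12 comes from track B (its 6th entry): 12.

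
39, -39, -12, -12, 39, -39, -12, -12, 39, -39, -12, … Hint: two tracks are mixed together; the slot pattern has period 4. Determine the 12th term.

-12

Positions follow the repeating pattern AABB; grouping by letter gives 2 tracks.
Stream A = 39, -39, 39, -39, 39, -39: alternating ±39.
Stream B = -12, -12, -12, -12, -12: constant -12.
Position 12 falls in stream B as its term 6, giving -12.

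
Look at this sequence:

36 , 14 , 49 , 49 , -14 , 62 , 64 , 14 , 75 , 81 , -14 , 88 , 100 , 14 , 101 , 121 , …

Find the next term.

-14

Split by position mod 3: positions 1, 4, 7, … form one track, and each other residue class forms its own.
Track A: 36, 49, 64, 81, 100, 121 — consecutive squares n² from n = 6.
Track B: 14, -14, 14, -14, 14 — alternating ±14.
Track C: 49, 62, 75, 88, 101 — adding 13 each time.
Position 17 falls in track B as its term 6, giving -14.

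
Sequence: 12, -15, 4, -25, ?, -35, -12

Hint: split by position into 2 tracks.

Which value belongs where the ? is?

-4

Taking every 2nd term gives 2 separate tracks.
Track A is 12, 4, ?, -12, which is arithmetic with common difference −8.
Track B is -15, -25, -35, which is arithmetic with common difference −10.
Filling track A at index 3 by its rule yields -4.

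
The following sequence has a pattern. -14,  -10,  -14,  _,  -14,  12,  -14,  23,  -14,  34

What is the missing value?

Positions 1, 3, 5, … form one subsequence and positions 2, 4, 6, … form another.
Track A: -14, -14, -14, -14, -14. Constant -14.
Track B: -10, ?, 12, 23, 34. Arithmetic with common difference +11.
Track B's pattern makes the blank 1.

1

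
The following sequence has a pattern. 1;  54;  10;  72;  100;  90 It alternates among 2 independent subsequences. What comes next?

1000

Split by position mod 2 into 2 tracks.
Track A: 1, 10, 100. Geometric, ×10 each step.
Track B: 54, 72, 90. Adding 18 each time.
The 7th slot belongs to track A; its 4th term is 1000.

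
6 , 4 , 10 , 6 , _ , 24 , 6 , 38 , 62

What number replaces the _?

The slot pattern repeats as ABB (period 3), so there are 2 interleaved tracks.
Subsequence A: 6, 6, 6. Always 6.
Subsequence B: 4, 10, ?, 24, 38, 62. Each term equals the sum of the previous two.
The gap is subsequence B's term 3; the rule gives 14.

14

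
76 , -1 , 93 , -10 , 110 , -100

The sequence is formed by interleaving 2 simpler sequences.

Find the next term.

127

Taking every 2nd term gives 2 separate tracks.
Track A = 76, 93, 110: arithmetic with common difference +17.
Track B = -1, -10, -100: multiplying by 10 each time.
Position 7 falls in track A as its term 4, giving 127.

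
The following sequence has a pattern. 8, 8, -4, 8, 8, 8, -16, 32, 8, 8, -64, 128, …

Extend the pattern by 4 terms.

8, 8, -256, 512

Positions follow the repeating pattern AABB; grouping by letter gives 2 tracks.
Subsequence A = 8, 8, 8, 8, 8, 8: always 8.
Subsequence B = -4, 8, -16, 32, -64, 128: geometric, ×-2 each step.
Position 13 → subsequence A, term 7 = 8.
Term 14 comes from subsequence A (its 8th entry): 8.
Position 15 → subsequence B, term 7 = -256.
The 16th slot belongs to subsequence B; its 8th term is 512.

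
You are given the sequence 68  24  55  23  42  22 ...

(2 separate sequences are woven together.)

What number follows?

Odd-indexed and even-indexed terms follow separate rules.
Track A: 68, 55, 42 (linear: a_n = 81 − 13·n).
Track B: 24, 23, 22 (arithmetic, step −1).
Term 7 comes from track A (its 4th entry): 29.

29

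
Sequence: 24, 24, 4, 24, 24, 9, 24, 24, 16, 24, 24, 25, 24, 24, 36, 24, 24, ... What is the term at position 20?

Reading positions in blocks of 3 reveals the pattern AAB — 2 tracks woven together.
Subsequence A: 24, 24, 24, 24, 24, 24, 24, 24, 24, 24, 24, 24 — always 24.
Subsequence B: 4, 9, 16, 25, 36 — the squares 2², 3², 4², ….
Position 20 → subsequence A, term 14 = 24.

24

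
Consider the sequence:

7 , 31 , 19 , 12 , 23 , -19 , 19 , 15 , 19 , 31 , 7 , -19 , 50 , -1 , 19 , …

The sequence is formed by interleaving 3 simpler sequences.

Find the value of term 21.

Read the sequence 3 terms at a time; column i is its own pattern.
Subsequence A = 7, 12, 19, 31, 50: each term equals the sum of the previous two.
Subsequence B = 31, 23, 15, 7, -1: linear: a_n = 39 − 8·n.
Subsequence C = 19, -19, 19, -19, 19: oscillating between 19 and -19.
The 21st slot belongs to subsequence C; its 7th term is 19.

19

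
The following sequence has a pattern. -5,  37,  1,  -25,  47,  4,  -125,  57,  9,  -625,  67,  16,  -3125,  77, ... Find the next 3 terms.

Split by position mod 3 into 3 tracks.
Subsequence A: -5, -25, -125, -625, -3125 (multiplying by 5 each time).
Subsequence B: 37, 47, 57, 67, 77 (arithmetic, step +10).
Subsequence C: 1, 4, 9, 16 (consecutive squares n² from n = 1).
Term 15 comes from subsequence C (its 5th entry): 25.
Position 16 → subsequence A, term 6 = -15625.
Term 17 comes from subsequence B (its 6th entry): 87.

25, -15625, 87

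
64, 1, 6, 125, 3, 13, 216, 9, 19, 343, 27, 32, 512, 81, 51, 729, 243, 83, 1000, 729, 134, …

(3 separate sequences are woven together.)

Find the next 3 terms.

Taking every 3rd term gives 3 separate tracks.
Track A: 64, 125, 216, 343, 512, 729, 1000. Perfect cubes starting at 4³.
Track B: 1, 3, 9, 27, 81, 243, 729. Powers 3^0, 3^1, 3^2, ….
Track C: 6, 13, 19, 32, 51, 83, 134. Each term equals the sum of the previous two.
Term 22 comes from track A (its 8th entry): 1331.
Position 23 → track B, term 8 = 2187.
The 24th slot belongs to track C; its 8th term is 217.

1331, 2187, 217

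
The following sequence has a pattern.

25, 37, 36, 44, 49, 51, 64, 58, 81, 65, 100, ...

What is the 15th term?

The terms cycle through 2 interleaved subsequences.
Track A = 25, 36, 49, 64, 81, 100: consecutive squares n² from n = 5.
Track B = 37, 44, 51, 58, 65: adding 7 each time.
The 15th slot belongs to track A; its 8th term is 144.

144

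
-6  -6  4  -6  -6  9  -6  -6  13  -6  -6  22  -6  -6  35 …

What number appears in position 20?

Reading positions in blocks of 3 reveals the pattern AAB — 2 tracks woven together.
Track A: -6, -6, -6, -6, -6, -6, -6, -6, -6, -6 (the constant sequence -6).
Track B: 4, 9, 13, 22, 35 (a Fibonacci-like recurrence a_n = a_{n-1} + a_{n-2}).
Position 20 falls in track A as its term 14, giving -6.

-6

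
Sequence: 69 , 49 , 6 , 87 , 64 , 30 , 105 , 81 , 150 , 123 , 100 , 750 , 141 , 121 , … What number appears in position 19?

Read the sequence 3 terms at a time; column i is its own pattern.
Track A: 69, 87, 105, 123, 141 (arithmetic, step +18).
Track B: 49, 64, 81, 100, 121 (perfect squares starting at 7²).
Track C: 6, 30, 150, 750 (geometric, ×5 each step).
Position 19 → track A, term 7 = 177.

177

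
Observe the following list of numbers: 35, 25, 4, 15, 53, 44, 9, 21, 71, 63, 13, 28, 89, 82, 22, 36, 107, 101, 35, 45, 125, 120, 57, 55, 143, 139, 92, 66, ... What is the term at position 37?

Split by position mod 4 into 4 tracks.
Track A = 35, 53, 71, 89, 107, 125, 143: arithmetic with common difference +18.
Track B = 25, 44, 63, 82, 101, 120, 139: arithmetic, step +19.
Track C = 4, 9, 13, 22, 35, 57, 92: Fibonacci-style (each term is the sum of the two before it).
Track D = 15, 21, 28, 36, 45, 55, 66: triangular numbers n(n+1)/2 for n = 5, 6, ….
Position 37 → track A, term 10 = 197.

197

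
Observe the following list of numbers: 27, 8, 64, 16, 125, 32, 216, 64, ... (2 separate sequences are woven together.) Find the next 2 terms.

343, 128

Positions 1, 3, 5, … form one subsequence and positions 2, 4, 6, … form another.
Track A = 27, 64, 125, 216: perfect cubes starting at 3³.
Track B = 8, 16, 32, 64: successive powers of 2.
Position 9 falls in track A as its term 5, giving 343.
Position 10 → track B, term 5 = 128.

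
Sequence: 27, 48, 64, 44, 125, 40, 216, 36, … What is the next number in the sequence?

Split by position mod 2 into 2 tracks.
Stream A is 27, 64, 125, 216, which is consecutive cubes n³ from n = 3.
Stream B is 48, 44, 40, 36, which is arithmetic, step −4.
The 9th slot belongs to stream A; its 5th term is 343.

343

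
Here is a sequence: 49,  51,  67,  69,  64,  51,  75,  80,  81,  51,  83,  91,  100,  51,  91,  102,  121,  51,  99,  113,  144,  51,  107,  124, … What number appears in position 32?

146

The terms cycle through 4 interleaved subsequences.
Track A: 49, 64, 81, 100, 121, 144. The squares 7², 8², 9², ….
Track B: 51, 51, 51, 51, 51, 51. The constant sequence 51.
Track C: 67, 75, 83, 91, 99, 107. Adding 8 each time.
Track D: 69, 80, 91, 102, 113, 124. Adding 11 each time.
The 32nd slot belongs to track D; its 8th term is 146.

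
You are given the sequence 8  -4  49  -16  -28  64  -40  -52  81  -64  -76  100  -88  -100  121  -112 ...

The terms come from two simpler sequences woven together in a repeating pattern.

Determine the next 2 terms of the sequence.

The slot pattern repeats as AAB (period 3), so there are 2 interleaved tracks.
Track A is 8, -4, -16, -28, -40, -52, -64, -76, -88, -100, -112, which is arithmetic, step −12.
Track B is 49, 64, 81, 100, 121, which is the squares 7², 8², 9², ….
Position 17 falls in track A as its term 12, giving -124.
The 18th slot belongs to track B; its 6th term is 144.

-124, 144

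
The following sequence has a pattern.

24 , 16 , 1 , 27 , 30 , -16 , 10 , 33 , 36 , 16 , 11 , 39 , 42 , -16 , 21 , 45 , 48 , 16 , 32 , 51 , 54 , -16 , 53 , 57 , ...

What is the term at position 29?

Split by position mod 4: positions 1, 5, 9, … form one track, and each other residue class forms its own.
Stream A: 24, 30, 36, 42, 48, 54. Linear: a_n = 18 + 6·n.
Stream B: 16, -16, 16, -16, 16, -16. Alternating ±16.
Stream C: 1, 10, 11, 21, 32, 53. A Fibonacci-like recurrence a_n = a_{n-1} + a_{n-2}.
Stream D: 27, 33, 39, 45, 51, 57. Arithmetic with common difference +6.
Position 29 falls in stream A as its term 8, giving 66.

66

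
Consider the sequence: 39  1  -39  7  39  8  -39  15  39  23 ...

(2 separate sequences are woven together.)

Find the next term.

-39

Split by position mod 2 into 2 tracks.
Stream A: 39, -39, 39, -39, 39. Alternating ±39.
Stream B: 1, 7, 8, 15, 23. Each term equals the sum of the previous two.
The 11th slot belongs to stream A; its 6th term is -39.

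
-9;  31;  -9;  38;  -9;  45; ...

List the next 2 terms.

Taking every 2nd term gives 2 separate tracks.
Track A = -9, -9, -9: always -9.
Track B = 31, 38, 45: adding 7 each time.
The 7th slot belongs to track A; its 4th term is -9.
The 8th slot belongs to track B; its 4th term is 52.

-9, 52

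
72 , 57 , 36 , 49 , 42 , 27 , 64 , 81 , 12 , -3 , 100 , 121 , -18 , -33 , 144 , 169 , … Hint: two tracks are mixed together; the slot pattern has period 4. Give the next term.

-48

Reading positions in blocks of 4 reveals the pattern AABB — 2 tracks woven together.
Track A is 72, 57, 42, 27, 12, -3, -18, -33, which is linear: a_n = 87 − 15·n.
Track B is 36, 49, 64, 81, 100, 121, 144, 169, which is the squares 6², 7², 8², ….
Position 17 → track A, term 9 = -48.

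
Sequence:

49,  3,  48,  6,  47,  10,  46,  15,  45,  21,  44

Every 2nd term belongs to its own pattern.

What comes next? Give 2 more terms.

28, 43

Split by position mod 2 into 2 tracks.
Subsequence A: 49, 48, 47, 46, 45, 44 (arithmetic with common difference −1).
Subsequence B: 3, 6, 10, 15, 21 (triangular numbers starting at T_2).
Term 12 comes from subsequence B (its 6th entry): 28.
Position 13 falls in subsequence A as its term 7, giving 43.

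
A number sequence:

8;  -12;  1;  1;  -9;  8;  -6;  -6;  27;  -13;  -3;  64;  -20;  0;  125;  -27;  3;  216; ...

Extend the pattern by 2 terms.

-34, 6

Read the sequence 3 terms at a time; column i is its own pattern.
Subsequence A is 8, 1, -6, -13, -20, -27, which is linear: a_n = 15 − 7·n.
Subsequence B is -12, -9, -6, -3, 0, 3, which is adding 3 each time.
Subsequence C is 1, 8, 27, 64, 125, 216, which is consecutive cubes n³ from n = 1.
The 19th slot belongs to subsequence A; its 7th term is -34.
Position 20 falls in subsequence B as its term 7, giving 6.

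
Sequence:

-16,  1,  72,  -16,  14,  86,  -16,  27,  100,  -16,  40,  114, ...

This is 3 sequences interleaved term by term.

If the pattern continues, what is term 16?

-16

Read the sequence 3 terms at a time; column i is its own pattern.
Stream A: -16, -16, -16, -16 (always -16).
Stream B: 1, 14, 27, 40 (adding 13 each time).
Stream C: 72, 86, 100, 114 (arithmetic with common difference +14).
Position 16 → stream A, term 6 = -16.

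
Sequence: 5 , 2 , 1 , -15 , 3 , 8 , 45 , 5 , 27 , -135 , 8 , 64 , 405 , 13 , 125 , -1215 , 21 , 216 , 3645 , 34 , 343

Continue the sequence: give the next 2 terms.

Taking every 3rd term gives 3 separate tracks.
Track A: 5, -15, 45, -135, 405, -1215, 3645. A geometric progression (common ratio -3).
Track B: 2, 3, 5, 8, 13, 21, 34. A Fibonacci-like recurrence a_n = a_{n-1} + a_{n-2}.
Track C: 1, 8, 27, 64, 125, 216, 343. Consecutive cubes n³ from n = 1.
Term 22 comes from track A (its 8th entry): -10935.
Position 23 → track B, term 8 = 55.

-10935, 55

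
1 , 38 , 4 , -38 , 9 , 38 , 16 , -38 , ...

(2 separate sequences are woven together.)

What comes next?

Positions 1, 3, 5, … form one subsequence and positions 2, 4, 6, … form another.
Track A: 1, 4, 9, 16 — consecutive squares n² from n = 1.
Track B: 38, -38, 38, -38 — oscillating between 38 and -38.
Term 9 comes from track A (its 5th entry): 25.

25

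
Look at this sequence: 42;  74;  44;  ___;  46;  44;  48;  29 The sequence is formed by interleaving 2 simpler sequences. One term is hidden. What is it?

59

Positions 1, 3, 5, … form one subsequence and positions 2, 4, 6, … form another.
Subsequence A: 42, 44, 46, 48 — adding 2 each time.
Subsequence B: 74, ?, 44, 29 — linear: a_n = 89 − 15·n.
The gap is subsequence B's term 2; the rule gives 59.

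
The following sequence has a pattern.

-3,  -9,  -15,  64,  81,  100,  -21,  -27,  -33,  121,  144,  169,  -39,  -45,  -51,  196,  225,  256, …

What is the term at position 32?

-99

Reading positions in blocks of 6 reveals the pattern AAABBB — 2 tracks woven together.
Subsequence A = -3, -9, -15, -21, -27, -33, -39, -45, -51: subtracting 6 each time.
Subsequence B = 64, 81, 100, 121, 144, 169, 196, 225, 256: the squares 8², 9², 10², ….
Position 32 falls in subsequence A as its term 17, giving -99.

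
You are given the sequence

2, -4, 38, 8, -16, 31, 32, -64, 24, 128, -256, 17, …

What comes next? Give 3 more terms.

512, -1024, 10

Reading positions in blocks of 3 reveals the pattern AAB — 2 tracks woven together.
Subsequence A = 2, -4, 8, -16, 32, -64, 128, -256: multiplying by -2 each time.
Subsequence B = 38, 31, 24, 17: arithmetic with common difference −7.
Position 13 falls in subsequence A as its term 9, giving 512.
Term 14 comes from subsequence A (its 10th entry): -1024.
Position 15 falls in subsequence B as its term 5, giving 10.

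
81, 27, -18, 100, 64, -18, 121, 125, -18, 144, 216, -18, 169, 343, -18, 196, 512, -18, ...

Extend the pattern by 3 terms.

Taking every 3rd term gives 3 separate tracks.
Subsequence A: 81, 100, 121, 144, 169, 196. Perfect squares starting at 9².
Subsequence B: 27, 64, 125, 216, 343, 512. Consecutive cubes n³ from n = 3.
Subsequence C: -18, -18, -18, -18, -18, -18. The constant sequence -18.
Position 19 falls in subsequence A as its term 7, giving 225.
Term 20 comes from subsequence B (its 7th entry): 729.
Term 21 comes from subsequence C (its 7th entry): -18.

225, 729, -18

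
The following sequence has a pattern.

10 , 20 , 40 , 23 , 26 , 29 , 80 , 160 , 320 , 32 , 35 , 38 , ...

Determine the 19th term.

5120

The slot pattern repeats as AAABBB (period 6), so there are 2 interleaved tracks.
Track A is 10, 20, 40, 80, 160, 320, which is multiplying by 2 each time.
Track B is 23, 26, 29, 32, 35, 38, which is adding 3 each time.
The 19th slot belongs to track A; its 10th term is 5120.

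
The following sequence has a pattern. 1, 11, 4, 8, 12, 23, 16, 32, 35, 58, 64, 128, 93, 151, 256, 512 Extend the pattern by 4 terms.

244, 395, 1024, 2048

Reading positions in blocks of 4 reveals the pattern AABB — 2 tracks woven together.
Track A is 1, 11, 12, 23, 35, 58, 93, 151, which is Fibonacci-style (each term is the sum of the two before it).
Track B is 4, 8, 16, 32, 64, 128, 256, 512, which is powers of 2.
Position 17 falls in track A as its term 9, giving 244.
Position 18 → track A, term 10 = 395.
Position 19 falls in track B as its term 9, giving 1024.
Position 20 falls in track B as its term 10, giving 2048.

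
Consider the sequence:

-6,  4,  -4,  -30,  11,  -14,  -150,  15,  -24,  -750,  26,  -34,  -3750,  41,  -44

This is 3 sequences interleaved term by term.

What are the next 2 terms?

-18750, 67

Split by position mod 3 into 3 tracks.
Track A = -6, -30, -150, -750, -3750: geometric with ratio 5.
Track B = 4, 11, 15, 26, 41: each term equals the sum of the previous two.
Track C = -4, -14, -24, -34, -44: linear: a_n = 6 − 10·n.
Position 16 → track A, term 6 = -18750.
The 17th slot belongs to track B; its 6th term is 67.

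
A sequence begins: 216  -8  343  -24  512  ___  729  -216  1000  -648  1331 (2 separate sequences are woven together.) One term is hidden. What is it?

Odd-indexed and even-indexed terms follow separate rules.
Subsequence A: 216, 343, 512, 729, 1000, 1331. Perfect cubes starting at 6³.
Subsequence B: -8, -24, ?, -216, -648. Geometric with ratio 3.
So the missing entry in subsequence B is -72.

-72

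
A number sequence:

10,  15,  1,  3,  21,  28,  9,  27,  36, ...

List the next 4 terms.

45, 81, 243, 55

The slot pattern repeats as AABB (period 4), so there are 2 interleaved tracks.
Track A is 10, 15, 21, 28, 36, which is the triangular numbers T_4, T_5, ….
Track B is 1, 3, 9, 27, which is powers of 3.
The 10th slot belongs to track A; its 6th term is 45.
Position 11 → track B, term 5 = 81.
Term 12 comes from track B (its 6th entry): 243.
Term 13 comes from track A (its 7th entry): 55.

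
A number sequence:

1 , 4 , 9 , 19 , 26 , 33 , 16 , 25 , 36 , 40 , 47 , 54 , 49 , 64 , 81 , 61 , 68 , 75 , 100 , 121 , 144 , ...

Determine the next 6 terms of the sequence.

82, 89, 96, 169, 196, 225

The slot pattern repeats as AAABBB (period 6), so there are 2 interleaved tracks.
Subsequence A: 1, 4, 9, 16, 25, 36, 49, 64, 81, 100, 121, 144. Consecutive squares n² from n = 1.
Subsequence B: 19, 26, 33, 40, 47, 54, 61, 68, 75. Arithmetic with common difference +7.
Term 22 comes from subsequence B (its 10th entry): 82.
Position 23 → subsequence B, term 11 = 89.
Term 24 comes from subsequence B (its 12th entry): 96.
Term 25 comes from subsequence A (its 13th entry): 169.
Position 26 → subsequence A, term 14 = 196.
Position 27 falls in subsequence A as its term 15, giving 225.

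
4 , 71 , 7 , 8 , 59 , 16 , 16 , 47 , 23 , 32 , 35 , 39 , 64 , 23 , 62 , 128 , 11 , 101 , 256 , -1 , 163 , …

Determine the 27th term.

Taking every 3rd term gives 3 separate tracks.
Stream A: 4, 8, 16, 32, 64, 128, 256 — powers of 2.
Stream B: 71, 59, 47, 35, 23, 11, -1 — linear: a_n = 83 − 12·n.
Stream C: 7, 16, 23, 39, 62, 101, 163 — each term equals the sum of the previous two.
The 27th slot belongs to stream C; its 9th term is 427.

427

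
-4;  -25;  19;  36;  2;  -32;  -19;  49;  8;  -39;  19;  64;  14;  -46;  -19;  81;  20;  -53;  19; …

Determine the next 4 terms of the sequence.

Taking every 4th term gives 4 separate tracks.
Track A = -4, 2, 8, 14, 20: adding 6 each time.
Track B = -25, -32, -39, -46, -53: linear: a_n = -18 − 7·n.
Track C = 19, -19, 19, -19, 19: oscillating between 19 and -19.
Track D = 36, 49, 64, 81: perfect squares starting at 6².
Position 20 falls in track D as its term 5, giving 100.
Position 21 falls in track A as its term 6, giving 26.
Term 22 comes from track B (its 6th entry): -60.
The 23rd slot belongs to track C; its 6th term is -19.

100, 26, -60, -19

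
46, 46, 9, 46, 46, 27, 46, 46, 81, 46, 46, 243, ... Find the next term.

Reading positions in blocks of 3 reveals the pattern AAB — 2 tracks woven together.
Track A: 46, 46, 46, 46, 46, 46, 46, 46. The constant sequence 46.
Track B: 9, 27, 81, 243. Powers of 3.
The 13th slot belongs to track A; its 9th term is 46.

46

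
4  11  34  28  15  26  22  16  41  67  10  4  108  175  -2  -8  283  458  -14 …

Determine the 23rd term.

Reading positions in blocks of 4 reveals the pattern AABB — 2 tracks woven together.
Track A = 4, 11, 15, 26, 41, 67, 108, 175, 283, 458: a Fibonacci-like recurrence a_n = a_{n-1} + a_{n-2}.
Track B = 34, 28, 22, 16, 10, 4, -2, -8, -14: linear: a_n = 40 − 6·n.
Position 23 falls in track B as its term 11, giving -26.

-26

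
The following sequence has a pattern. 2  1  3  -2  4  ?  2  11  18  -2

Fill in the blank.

The slot pattern repeats as ABB (period 3), so there are 2 interleaved tracks.
Track A: 2, -2, 2, -2 — the oscillation 2·(−1)^(n+1).
Track B: 1, 3, 4, ?, 11, 18 — a Fibonacci-like recurrence a_n = a_{n-1} + a_{n-2}.
The gap is track B's term 4; the rule gives 7.

7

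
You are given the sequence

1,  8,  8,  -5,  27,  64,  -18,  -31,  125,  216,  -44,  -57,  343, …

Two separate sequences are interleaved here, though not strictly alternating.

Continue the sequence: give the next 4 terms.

512, -70, -83, 729

Reading positions in blocks of 4 reveals the pattern AABB — 2 tracks woven together.
Subsequence A: 1, 8, 27, 64, 125, 216, 343. The cubes 1³, 2³, 3³, ….
Subsequence B: 8, -5, -18, -31, -44, -57. Subtracting 13 each time.
The 14th slot belongs to subsequence A; its 8th term is 512.
The 15th slot belongs to subsequence B; its 7th term is -70.
Position 16 falls in subsequence B as its term 8, giving -83.
Position 17 falls in subsequence A as its term 9, giving 729.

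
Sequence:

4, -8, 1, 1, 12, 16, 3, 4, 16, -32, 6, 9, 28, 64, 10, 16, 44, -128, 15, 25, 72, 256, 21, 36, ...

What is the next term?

Split by position mod 4: positions 1, 5, 9, … form one track, and each other residue class forms its own.
Subsequence A: 4, 12, 16, 28, 44, 72 (Fibonacci-style (each term is the sum of the two before it)).
Subsequence B: -8, 16, -32, 64, -128, 256 (a geometric progression (common ratio -2)).
Subsequence C: 1, 3, 6, 10, 15, 21 (triangular numbers starting at T_1).
Subsequence D: 1, 4, 9, 16, 25, 36 (the squares 1², 2², 3², …).
The 25th slot belongs to subsequence A; its 7th term is 116.

116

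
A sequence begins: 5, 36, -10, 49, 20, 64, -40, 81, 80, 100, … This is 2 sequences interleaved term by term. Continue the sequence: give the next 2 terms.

-160, 121

Taking every 2nd term gives 2 separate tracks.
Track A: 5, -10, 20, -40, 80 — multiplying by -2 each time.
Track B: 36, 49, 64, 81, 100 — the squares 6², 7², 8², ….
Position 11 falls in track A as its term 6, giving -160.
Position 12 falls in track B as its term 6, giving 121.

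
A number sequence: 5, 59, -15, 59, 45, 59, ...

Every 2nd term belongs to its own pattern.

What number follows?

The terms cycle through 2 interleaved subsequences.
Track A: 5, -15, 45. Geometric, ×-3 each step.
Track B: 59, 59, 59. The constant sequence 59.
Position 7 falls in track A as its term 4, giving -135.

-135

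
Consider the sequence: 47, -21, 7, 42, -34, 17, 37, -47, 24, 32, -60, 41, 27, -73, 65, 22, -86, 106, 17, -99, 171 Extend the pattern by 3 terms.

Split by position mod 3 into 3 tracks.
Track A is 47, 42, 37, 32, 27, 22, 17, which is subtracting 5 each time.
Track B is -21, -34, -47, -60, -73, -86, -99, which is arithmetic with common difference −13.
Track C is 7, 17, 24, 41, 65, 106, 171, which is a Fibonacci-like recurrence a_n = a_{n-1} + a_{n-2}.
Position 22 falls in track A as its term 8, giving 12.
Position 23 falls in track B as its term 8, giving -112.
Term 24 comes from track C (its 8th entry): 277.

12, -112, 277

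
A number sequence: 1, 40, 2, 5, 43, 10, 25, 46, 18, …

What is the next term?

125

Taking every 3rd term gives 3 separate tracks.
Track A: 1, 5, 25 — powers of 5.
Track B: 40, 43, 46 — arithmetic, step +3.
Track C: 2, 10, 18 — arithmetic, step +8.
Position 10 → track A, term 4 = 125.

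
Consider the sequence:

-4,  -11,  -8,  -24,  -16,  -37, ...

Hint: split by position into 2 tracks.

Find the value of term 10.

Taking every 2nd term gives 2 separate tracks.
Track A = -4, -8, -16: multiplying by 2 each time.
Track B = -11, -24, -37: arithmetic, step −13.
Term 10 comes from track B (its 5th entry): -63.

-63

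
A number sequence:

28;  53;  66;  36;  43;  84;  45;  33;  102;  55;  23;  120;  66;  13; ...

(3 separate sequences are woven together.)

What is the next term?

Read the sequence 3 terms at a time; column i is its own pattern.
Stream A: 28, 36, 45, 55, 66 — the triangular numbers T_7, T_8, ….
Stream B: 53, 43, 33, 23, 13 — subtracting 10 each time.
Stream C: 66, 84, 102, 120 — arithmetic, step +18.
Term 15 comes from stream C (its 5th entry): 138.

138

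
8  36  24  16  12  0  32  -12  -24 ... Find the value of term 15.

Reading positions in blocks of 3 reveals the pattern ABB — 2 tracks woven together.
Subsequence A: 8, 16, 32 — successive powers of 2.
Subsequence B: 36, 24, 12, 0, -12, -24 — arithmetic, step −12.
Position 15 → subsequence B, term 10 = -72.

-72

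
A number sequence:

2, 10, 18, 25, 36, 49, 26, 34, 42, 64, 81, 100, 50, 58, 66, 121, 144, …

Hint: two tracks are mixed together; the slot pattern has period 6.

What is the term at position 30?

361

The slot pattern repeats as AAABBB (period 6), so there are 2 interleaved tracks.
Subsequence A: 2, 10, 18, 26, 34, 42, 50, 58, 66 (linear: a_n = -6 + 8·n).
Subsequence B: 25, 36, 49, 64, 81, 100, 121, 144 (perfect squares starting at 5²).
Position 30 → subsequence B, term 15 = 361.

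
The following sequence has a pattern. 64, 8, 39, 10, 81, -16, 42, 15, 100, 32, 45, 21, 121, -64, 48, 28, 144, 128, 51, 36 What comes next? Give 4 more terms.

Split by position mod 4 into 4 tracks.
Track A is 64, 81, 100, 121, 144, which is perfect squares starting at 8².
Track B is 8, -16, 32, -64, 128, which is a geometric progression (common ratio -2).
Track C is 39, 42, 45, 48, 51, which is adding 3 each time.
Track D is 10, 15, 21, 28, 36, which is triangular numbers starting at T_4.
Position 21 falls in track A as its term 6, giving 169.
Position 22 falls in track B as its term 6, giving -256.
The 23rd slot belongs to track C; its 6th term is 54.
Position 24 falls in track D as its term 6, giving 45.

169, -256, 54, 45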